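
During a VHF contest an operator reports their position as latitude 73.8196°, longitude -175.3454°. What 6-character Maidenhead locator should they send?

AQ23ht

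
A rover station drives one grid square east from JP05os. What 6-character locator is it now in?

Longitude subsquare o = 14; +1 → 15 = p.
The latitude characters are unchanged.

JP05ps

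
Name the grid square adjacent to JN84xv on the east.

Longitude subsquare x = 23; +1 → 24, wraps to 0 = a, carry into square.
Longitude square 8; +1 → 9.
The latitude characters are unchanged.

JN94av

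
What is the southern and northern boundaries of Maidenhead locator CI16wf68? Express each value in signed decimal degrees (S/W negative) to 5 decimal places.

Field C=2, I=8: +2·20° lon, +8·10° lat → SW at lon -140°, lat -10°.
Square 1, 6: +1·2° lon, +6·1° lat → SW at lon -138°, lat -4°.
Subsquare w=22, f=5: +22·0.0833333° lon, +5·0.0416667° lat → SW at lon -136.167°, lat -3.79167°.
Extended square 6, 8: +6·0.00833333° lon, +8·0.00416667° lat → SW at lon -136.117°, lat -3.75833°.
Cell spans 0.00833333° lon × 0.00416667° lat.
south -3.75833, north -3.75417.

-3.75833, -3.75417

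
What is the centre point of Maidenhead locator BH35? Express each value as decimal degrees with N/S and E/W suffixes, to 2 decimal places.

14.50° S, 153.00° W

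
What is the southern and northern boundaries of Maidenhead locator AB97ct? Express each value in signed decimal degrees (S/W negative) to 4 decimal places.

-72.2083, -72.1667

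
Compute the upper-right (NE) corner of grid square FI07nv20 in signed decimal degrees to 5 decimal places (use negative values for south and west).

-2.12083, -78.89167

Field F=5, I=8: +5·20° lon, +8·10° lat → SW at lon -80°, lat -10°.
Square 0, 7: +0·2° lon, +7·1° lat → SW at lon -80°, lat -3°.
Subsquare n=13, v=21: +13·0.0833333° lon, +21·0.0416667° lat → SW at lon -78.9167°, lat -2.125°.
Extended square 2, 0: +2·0.00833333° lon, +0·0.00416667° lat → SW at lon -78.9°, lat -2.125°.
Cell spans 0.00833333° lon × 0.00416667° lat. NE corner is SW corner plus one full cell.
latitude -2.12083, longitude -78.89167.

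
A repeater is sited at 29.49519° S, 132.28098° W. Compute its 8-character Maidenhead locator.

CG30um61

Shift to the Maidenhead origin (180°W, 90°S): lon 47.71902, lat 60.50481.
Field (20°×10°, letters A–R): 47.71902/20 → 2 → C, 60.50481/10 → 6 → G; chars CG.
Square (2°×1°, digits 0–9): 7.71902/2 → 3, 0.50481/1 → 0; chars 30.
Subsquare (5′×2.5′, letters a–x): 1.71902/0.0833333 → 20 → u, 0.50481/0.0416667 → 12 → m; chars um.
Extended square (30″×15″, digits 0–9): 0.05235/0.00833333 → 6, 0.00481/0.00416667 → 1; chars 61.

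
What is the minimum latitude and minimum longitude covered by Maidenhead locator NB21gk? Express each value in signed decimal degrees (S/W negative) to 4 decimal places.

-78.5833, 84.5000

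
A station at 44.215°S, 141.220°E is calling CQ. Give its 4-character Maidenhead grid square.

QE05

Shift to the Maidenhead origin (180°W, 90°S): lon 321.22, lat 45.78.
Field: lon ⌊321.22/20⌋ = 16 → Q; lat ⌊45.78/10⌋ = 4 → E.
Square: lon ⌊1.22/2⌋ = 0; lat ⌊5.78/1⌋ = 5.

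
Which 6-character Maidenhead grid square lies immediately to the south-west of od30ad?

Longitude subsquare a = 0; −1 → -1, wraps to 23 = x, carry into square.
Longitude square 3; −1 → 2.
Latitude subsquare d = 3; −1 → 2 = c.

OD20xc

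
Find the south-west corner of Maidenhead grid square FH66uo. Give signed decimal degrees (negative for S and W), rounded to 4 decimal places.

-13.4167, -66.3333

Field F=5, H=7: +5·20° lon, +7·10° lat → SW at lon -80°, lat -20°.
Square 6, 6: +6·2° lon, +6·1° lat → SW at lon -68°, lat -14°.
Subsquare u=20, o=14: +20·0.0833333° lon, +14·0.0416667° lat → SW at lon -66.3333°, lat -13.4167°.
latitude -13.4167, longitude -66.3333.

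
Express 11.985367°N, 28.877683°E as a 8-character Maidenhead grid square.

KK41kx56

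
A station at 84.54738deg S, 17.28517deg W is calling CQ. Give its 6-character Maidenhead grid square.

Shift to the Maidenhead origin (180°W, 90°S): lon 162.7148, lat 5.4526.
Field: lon ⌊162.7148/20⌋ = 8 → I; lat ⌊5.4526/10⌋ = 0 → A.
Square: lon ⌊2.7148/2⌋ = 1; lat ⌊5.4526/1⌋ = 5.
Subsquare: lon ⌊0.7148/0.0833333⌋ = 8 → i; lat ⌊0.4526/0.0416667⌋ = 10 → k.

IA15ik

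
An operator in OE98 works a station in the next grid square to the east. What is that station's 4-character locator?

PE08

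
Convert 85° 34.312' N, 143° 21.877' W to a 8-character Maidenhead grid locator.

Shift to the Maidenhead origin (180°W, 90°S): lon 36.63538, lat 175.57187.
Field (20°×10°, letters A–R): 36.63538/20 → 1 → B, 175.57187/10 → 17 → R; chars BR.
Square (2°×1°, digits 0–9): 16.63538/2 → 8, 5.57187/1 → 5; chars 85.
Subsquare (5′×2.5′, letters a–x): 0.63538/0.0833333 → 7 → h, 0.57187/0.0416667 → 13 → n; chars hn.
Extended square (30″×15″, digits 0–9): 0.05205/0.00833333 → 6, 0.03020/0.00416667 → 7; chars 67.

BR85hn67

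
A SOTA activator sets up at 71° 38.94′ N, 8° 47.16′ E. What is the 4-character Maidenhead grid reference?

Add 180° to longitude and 90° to latitude: 188.79, 161.65.
Field: lon ⌊188.79/20⌋ = 9 → J; lat ⌊161.65/10⌋ = 16 → Q.
Square: lon ⌊8.79/2⌋ = 4; lat ⌊1.65/1⌋ = 1.

JQ41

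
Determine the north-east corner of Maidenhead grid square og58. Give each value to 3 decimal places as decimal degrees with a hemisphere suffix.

21.000° S, 112.000° E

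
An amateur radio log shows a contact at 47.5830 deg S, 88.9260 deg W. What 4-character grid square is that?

EE52

Offset from 180°W / 90°S: lon 91.07°, lat 42.42°.
Field: 91.07/20 → 4 → E, 42.42/10 → 4 → E; chars EE.
Square: 11.07/2 → 5, 2.42/1 → 2; chars 52.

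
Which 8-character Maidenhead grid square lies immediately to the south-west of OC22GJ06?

Longitude extended square 0; −1 → -1, wraps to 9, carry into subsquare.
Longitude subsquare g = 6; −1 → 5 = f.
Latitude extended square 6; −1 → 5.

OC22fj95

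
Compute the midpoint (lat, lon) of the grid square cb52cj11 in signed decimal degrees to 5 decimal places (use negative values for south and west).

-77.61875, -129.82083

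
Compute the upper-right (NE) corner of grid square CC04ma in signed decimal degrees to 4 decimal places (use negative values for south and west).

-65.9583, -138.9167

Field C=2, C=2: +2·20° lon, +2·10° lat → SW at lon -140°, lat -70°.
Square 0, 4: +0·2° lon, +4·1° lat → SW at lon -140°, lat -66°.
Subsquare m=12, a=0: +12·0.0833333° lon, +0·0.0416667° lat → SW at lon -139°, lat -66°.
Cell spans 0.0833333° lon × 0.0416667° lat. NE corner is SW corner plus one full cell.
latitude -65.9583, longitude -138.9167.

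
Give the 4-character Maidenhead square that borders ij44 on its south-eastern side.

IJ53

Longitude square 4; +1 → 5.
Latitude square 4; −1 → 3.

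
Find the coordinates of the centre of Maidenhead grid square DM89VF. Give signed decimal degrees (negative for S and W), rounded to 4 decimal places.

39.2292, -102.2083

Field D=3, M=12: +3·20° lon, +12·10° lat → SW at lon -120°, lat 30°.
Square 8, 9: +8·2° lon, +9·1° lat → SW at lon -104°, lat 39°.
Subsquare v=21, f=5: +21·0.0833333° lon, +5·0.0416667° lat → SW at lon -102.25°, lat 39.2083°.
Cell spans 0.0833333° lon × 0.0416667° lat. Centre is SW corner plus half of each.
latitude 39.2292, longitude -102.2083.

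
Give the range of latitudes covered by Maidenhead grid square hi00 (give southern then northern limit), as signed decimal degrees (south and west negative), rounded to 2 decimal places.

Field H=7, I=8: +7·20° lon, +8·10° lat → SW at lon -40°, lat -10°.
Square 0, 0: +0·2° lon, +0·1° lat → SW at lon -40°, lat -10°.
Cell spans 2° lon × 1° lat.
south -10.00, north -9.00.

-10.00, -9.00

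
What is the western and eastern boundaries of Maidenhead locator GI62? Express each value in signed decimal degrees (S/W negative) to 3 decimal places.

-48.000, -46.000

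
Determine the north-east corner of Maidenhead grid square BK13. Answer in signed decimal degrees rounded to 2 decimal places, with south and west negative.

Field B=1, K=10: +1·20° lon, +10·10° lat → SW at lon -160°, lat 10°.
Square 1, 3: +1·2° lon, +3·1° lat → SW at lon -158°, lat 13°.
Cell spans 2° lon × 1° lat. NE corner is SW corner plus one full cell.
latitude 14.00, longitude -156.00.

14.00, -156.00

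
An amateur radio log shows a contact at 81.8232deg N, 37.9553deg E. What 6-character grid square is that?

KR81xt

Add 180° to longitude and 90° to latitude: 217.9553, 171.8232.
Field: lon ⌊217.9553/20⌋ = 10 → K; lat ⌊171.8232/10⌋ = 17 → R.
Square: lon ⌊17.9553/2⌋ = 8; lat ⌊1.8232/1⌋ = 1.
Subsquare: lon ⌊1.9553/0.0833333⌋ = 23 → x; lat ⌊0.8232/0.0416667⌋ = 19 → t.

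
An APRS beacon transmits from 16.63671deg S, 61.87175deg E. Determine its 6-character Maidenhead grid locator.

MH03wi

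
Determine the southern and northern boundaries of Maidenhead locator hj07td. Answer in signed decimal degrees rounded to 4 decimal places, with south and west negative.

Field H=7, J=9: +7·20° lon, +9·10° lat → SW at lon -40°, lat 0°.
Square 0, 7: +0·2° lon, +7·1° lat → SW at lon -40°, lat 7°.
Subsquare t=19, d=3: +19·0.0833333° lon, +3·0.0416667° lat → SW at lon -38.4167°, lat 7.125°.
Cell spans 0.0833333° lon × 0.0416667° lat.
south 7.1250, north 7.1667.

7.1250, 7.1667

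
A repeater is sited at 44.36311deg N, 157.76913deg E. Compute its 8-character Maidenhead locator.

QN84vi27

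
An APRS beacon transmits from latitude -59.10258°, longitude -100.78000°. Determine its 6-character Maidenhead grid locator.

Add 180° to longitude and 90° to latitude: 79.2200, 30.8974.
Field: 79.2200/20 → 3 → D, 30.8974/10 → 3 → D; chars DD.
Square: 19.2200/2 → 9, 0.8974/1 → 0; chars 90.
Subsquare: 1.2200/0.0833333 → 14 → o, 0.8974/0.0416667 → 21 → v; chars ov.

DD90ov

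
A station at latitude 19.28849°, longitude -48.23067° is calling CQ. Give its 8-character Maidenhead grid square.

GK59vg29

Offset from 180°W / 90°S: lon 131.76933°, lat 109.28849°.
Field: lon ⌊131.76933/20⌋ = 6 → G; lat ⌊109.28849/10⌋ = 10 → K.
Square: lon ⌊11.76933/2⌋ = 5; lat ⌊9.28849/1⌋ = 9.
Subsquare: lon ⌊1.76933/0.0833333⌋ = 21 → v; lat ⌊0.28849/0.0416667⌋ = 6 → g.
Extended square: lon ⌊0.01933/0.00833333⌋ = 2; lat ⌊0.03849/0.00416667⌋ = 9.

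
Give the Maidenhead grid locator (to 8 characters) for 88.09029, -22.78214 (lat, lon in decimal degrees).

Add 180° to longitude and 90° to latitude: 157.21786, 178.09029.
Field: 157.21786/20 → 7 → H, 178.09029/10 → 17 → R; chars HR.
Square: 17.21786/2 → 8, 8.09029/1 → 8; chars 88.
Subsquare: 1.21786/0.0833333 → 14 → o, 0.09029/0.0416667 → 2 → c; chars oc.
Extended square: 0.05119/0.00833333 → 6, 0.00696/0.00416667 → 1; chars 61.

HR88oc61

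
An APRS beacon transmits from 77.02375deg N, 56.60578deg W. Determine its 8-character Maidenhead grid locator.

GQ17qa75

Add 180° to longitude and 90° to latitude: 123.39422, 167.02375.
Field: lon ⌊123.39422/20⌋ = 6 → G; lat ⌊167.02375/10⌋ = 16 → Q.
Square: lon ⌊3.39422/2⌋ = 1; lat ⌊7.02375/1⌋ = 7.
Subsquare: lon ⌊1.39422/0.0833333⌋ = 16 → q; lat ⌊0.02375/0.0416667⌋ = 0 → a.
Extended square: lon ⌊0.06089/0.00833333⌋ = 7; lat ⌊0.02375/0.00416667⌋ = 5.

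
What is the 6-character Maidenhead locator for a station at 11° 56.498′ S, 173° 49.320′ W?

AH38cb

Offset from 180°W / 90°S: lon 6.1780°, lat 78.0584°.
Field: 6.1780/20 → 0 → A, 78.0584/10 → 7 → H; chars AH.
Square: 6.1780/2 → 3, 8.0584/1 → 8; chars 38.
Subsquare: 0.1780/0.0833333 → 2 → c, 0.0584/0.0416667 → 1 → b; chars cb.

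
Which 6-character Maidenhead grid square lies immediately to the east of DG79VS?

Longitude subsquare v = 21; +1 → 22 = w.
The latitude characters are unchanged.

DG79ws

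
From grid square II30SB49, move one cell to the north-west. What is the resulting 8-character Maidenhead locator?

Longitude extended square 4; −1 → 3.
Latitude extended square 9; +1 → 10, wraps to 0, carry into subsquare.
Latitude subsquare b = 1; +1 → 2 = c.

II30sc30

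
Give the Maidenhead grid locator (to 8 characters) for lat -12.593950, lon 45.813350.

LH27vj77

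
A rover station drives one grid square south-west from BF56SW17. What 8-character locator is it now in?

BF56sw06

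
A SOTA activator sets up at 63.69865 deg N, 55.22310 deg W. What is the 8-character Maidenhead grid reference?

GP23jq37

Shift to the Maidenhead origin (180°W, 90°S): lon 124.77690, lat 153.69865.
Field (20°×10°, letters A–R): 124.77690/20 → 6 → G, 153.69865/10 → 15 → P; chars GP.
Square (2°×1°, digits 0–9): 4.77690/2 → 2, 3.69865/1 → 3; chars 23.
Subsquare (5′×2.5′, letters a–x): 0.77690/0.0833333 → 9 → j, 0.69865/0.0416667 → 16 → q; chars jq.
Extended square (30″×15″, digits 0–9): 0.02690/0.00833333 → 3, 0.03198/0.00416667 → 7; chars 37.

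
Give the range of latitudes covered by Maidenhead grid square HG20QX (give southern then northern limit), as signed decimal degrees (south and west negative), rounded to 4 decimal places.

-29.0417, -29.0000

Field H=7, G=6: +7·20° lon, +6·10° lat → SW at lon -40°, lat -30°.
Square 2, 0: +2·2° lon, +0·1° lat → SW at lon -36°, lat -30°.
Subsquare q=16, x=23: +16·0.0833333° lon, +23·0.0416667° lat → SW at lon -34.6667°, lat -29.0417°.
Cell spans 0.0833333° lon × 0.0416667° lat.
south -29.0417, north -29.0000.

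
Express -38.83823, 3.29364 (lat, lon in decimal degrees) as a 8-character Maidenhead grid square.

JF11pd58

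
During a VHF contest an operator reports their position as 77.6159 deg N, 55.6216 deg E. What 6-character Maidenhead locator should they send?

LQ77to

Add 180° to longitude and 90° to latitude: 235.6216, 167.6159.
Field: 235.6216/20 → 11 → L, 167.6159/10 → 16 → Q; chars LQ.
Square: 15.6216/2 → 7, 7.6159/1 → 7; chars 77.
Subsquare: 1.6216/0.0833333 → 19 → t, 0.6159/0.0416667 → 14 → o; chars to.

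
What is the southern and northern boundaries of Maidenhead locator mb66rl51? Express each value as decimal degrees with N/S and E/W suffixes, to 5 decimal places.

Field M=12, B=1: +12·20° lon, +1·10° lat → SW at lon 60°, lat -80°.
Square 6, 6: +6·2° lon, +6·1° lat → SW at lon 72°, lat -74°.
Subsquare r=17, l=11: +17·0.0833333° lon, +11·0.0416667° lat → SW at lon 73.4167°, lat -73.5417°.
Extended square 5, 1: +5·0.00833333° lon, +1·0.00416667° lat → SW at lon 73.4583°, lat -73.5375°.
Cell spans 0.00833333° lon × 0.00416667° lat.
south 73.53750° S, north 73.53333° S.

73.53750° S, 73.53333° S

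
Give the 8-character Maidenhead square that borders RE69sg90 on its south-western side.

Longitude extended square 9; −1 → 8.
Latitude extended square 0; −1 → -1, wraps to 9, carry into subsquare.
Latitude subsquare g = 6; −1 → 5 = f.

RE69sf89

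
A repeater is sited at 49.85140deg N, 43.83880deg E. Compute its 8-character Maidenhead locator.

Shift to the Maidenhead origin (180°W, 90°S): lon 223.83880, lat 139.85140.
Field: lon ⌊223.83880/20⌋ = 11 → L; lat ⌊139.85140/10⌋ = 13 → N.
Square: lon ⌊3.83880/2⌋ = 1; lat ⌊9.85140/1⌋ = 9.
Subsquare: lon ⌊1.83880/0.0833333⌋ = 22 → w; lat ⌊0.85140/0.0416667⌋ = 20 → u.
Extended square: lon ⌊0.00547/0.00833333⌋ = 0; lat ⌊0.01807/0.00416667⌋ = 4.

LN19wu04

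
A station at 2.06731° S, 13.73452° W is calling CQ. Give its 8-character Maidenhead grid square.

II37dw13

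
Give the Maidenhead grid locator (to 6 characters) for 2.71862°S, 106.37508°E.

Shift to the Maidenhead origin (180°W, 90°S): lon 286.3751, lat 87.2814.
Field: lon ⌊286.3751/20⌋ = 14 → O; lat ⌊87.2814/10⌋ = 8 → I.
Square: lon ⌊6.3751/2⌋ = 3; lat ⌊7.2814/1⌋ = 7.
Subsquare: lon ⌊0.3751/0.0833333⌋ = 4 → e; lat ⌊0.2814/0.0416667⌋ = 6 → g.

OI37eg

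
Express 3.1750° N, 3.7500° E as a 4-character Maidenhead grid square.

Shift to the Maidenhead origin (180°W, 90°S): lon 183.75, lat 93.17.
Field: 183.75/20 → 9 → J, 93.17/10 → 9 → J; chars JJ.
Square: 3.75/2 → 1, 3.17/1 → 3; chars 13.

JJ13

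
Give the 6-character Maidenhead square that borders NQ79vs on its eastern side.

NQ79ws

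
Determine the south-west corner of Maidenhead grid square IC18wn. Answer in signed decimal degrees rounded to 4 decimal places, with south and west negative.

-61.4583, -16.1667

Field I=8, C=2: +8·20° lon, +2·10° lat → SW at lon -20°, lat -70°.
Square 1, 8: +1·2° lon, +8·1° lat → SW at lon -18°, lat -62°.
Subsquare w=22, n=13: +22·0.0833333° lon, +13·0.0416667° lat → SW at lon -16.1667°, lat -61.4583°.
latitude -61.4583, longitude -16.1667.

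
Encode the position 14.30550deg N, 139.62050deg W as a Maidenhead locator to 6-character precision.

CK04eh

Offset from 180°W / 90°S: lon 40.3795°, lat 104.3055°.
Field: lon ⌊40.3795/20⌋ = 2 → C; lat ⌊104.3055/10⌋ = 10 → K.
Square: lon ⌊0.3795/2⌋ = 0; lat ⌊4.3055/1⌋ = 4.
Subsquare: lon ⌊0.3795/0.0833333⌋ = 4 → e; lat ⌊0.3055/0.0416667⌋ = 7 → h.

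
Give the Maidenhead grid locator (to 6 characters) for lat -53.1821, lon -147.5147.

BD66ft

Offset from 180°W / 90°S: lon 32.4853°, lat 36.8179°.
Field: 32.4853/20 → 1 → B, 36.8179/10 → 3 → D; chars BD.
Square: 12.4853/2 → 6, 6.8179/1 → 6; chars 66.
Subsquare: 0.4853/0.0833333 → 5 → f, 0.8179/0.0416667 → 19 → t; chars ft.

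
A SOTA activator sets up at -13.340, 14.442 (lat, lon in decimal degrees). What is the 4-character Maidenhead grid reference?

Offset from 180°W / 90°S: lon 194.44°, lat 76.66°.
Field: lon ⌊194.44/20⌋ = 9 → J; lat ⌊76.66/10⌋ = 7 → H.
Square: lon ⌊14.44/2⌋ = 7; lat ⌊6.66/1⌋ = 6.

JH76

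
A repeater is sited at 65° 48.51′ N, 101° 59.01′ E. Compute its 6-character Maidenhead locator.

Offset from 180°W / 90°S: lon 281.9835°, lat 155.8085°.
Field: lon ⌊281.9835/20⌋ = 14 → O; lat ⌊155.8085/10⌋ = 15 → P.
Square: lon ⌊1.9835/2⌋ = 0; lat ⌊5.8085/1⌋ = 5.
Subsquare: lon ⌊1.9835/0.0833333⌋ = 23 → x; lat ⌊0.8085/0.0416667⌋ = 19 → t.

OP05xt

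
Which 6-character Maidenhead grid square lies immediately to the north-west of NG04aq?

MG94xr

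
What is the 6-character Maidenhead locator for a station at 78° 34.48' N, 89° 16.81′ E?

Shift to the Maidenhead origin (180°W, 90°S): lon 269.2802, lat 168.5747.
Field: 269.2802/20 → 13 → N, 168.5747/10 → 16 → Q; chars NQ.
Square: 9.2802/2 → 4, 8.5747/1 → 8; chars 48.
Subsquare: 1.2802/0.0833333 → 15 → p, 0.5747/0.0416667 → 13 → n; chars pn.

NQ48pn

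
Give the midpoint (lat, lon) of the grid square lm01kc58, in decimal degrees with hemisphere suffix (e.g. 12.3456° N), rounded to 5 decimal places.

31.11875° N, 40.87917° E

Field L=11, M=12: +11·20° lon, +12·10° lat → SW at lon 40°, lat 30°.
Square 0, 1: +0·2° lon, +1·1° lat → SW at lon 40°, lat 31°.
Subsquare k=10, c=2: +10·0.0833333° lon, +2·0.0416667° lat → SW at lon 40.8333°, lat 31.0833°.
Extended square 5, 8: +5·0.00833333° lon, +8·0.00416667° lat → SW at lon 40.875°, lat 31.1167°.
Cell spans 0.00833333° lon × 0.00416667° lat. Centre is SW corner plus half of each.
latitude 31.11875° N, longitude 40.87917° E.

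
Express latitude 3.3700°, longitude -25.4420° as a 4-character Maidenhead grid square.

HJ73

Shift to the Maidenhead origin (180°W, 90°S): lon 154.56, lat 93.37.
Field: 154.56/20 → 7 → H, 93.37/10 → 9 → J; chars HJ.
Square: 14.56/2 → 7, 3.37/1 → 3; chars 73.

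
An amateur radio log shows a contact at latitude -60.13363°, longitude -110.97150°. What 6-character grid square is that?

Offset from 180°W / 90°S: lon 69.0285°, lat 29.8664°.
Field: 69.0285/20 → 3 → D, 29.8664/10 → 2 → C; chars DC.
Square: 9.0285/2 → 4, 9.8664/1 → 9; chars 49.
Subsquare: 1.0285/0.0833333 → 12 → m, 0.8664/0.0416667 → 20 → u; chars mu.

DC49mu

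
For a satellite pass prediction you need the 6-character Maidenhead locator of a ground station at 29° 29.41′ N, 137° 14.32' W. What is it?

CL19jl

Add 180° to longitude and 90° to latitude: 42.7613, 119.4902.
Field: 42.7613/20 → 2 → C, 119.4902/10 → 11 → L; chars CL.
Square: 2.7613/2 → 1, 9.4902/1 → 9; chars 19.
Subsquare: 0.7613/0.0833333 → 9 → j, 0.4902/0.0416667 → 11 → l; chars jl.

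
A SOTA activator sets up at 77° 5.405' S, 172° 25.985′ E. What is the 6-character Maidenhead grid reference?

RB62fv

Offset from 180°W / 90°S: lon 352.4331°, lat 12.9099°.
Field: 352.4331/20 → 17 → R, 12.9099/10 → 1 → B; chars RB.
Square: 12.4331/2 → 6, 2.9099/1 → 2; chars 62.
Subsquare: 0.4331/0.0833333 → 5 → f, 0.9099/0.0416667 → 21 → v; chars fv.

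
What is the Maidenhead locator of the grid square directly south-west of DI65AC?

DI55xb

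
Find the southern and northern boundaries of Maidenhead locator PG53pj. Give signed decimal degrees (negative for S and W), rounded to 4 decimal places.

Field P=15, G=6: +15·20° lon, +6·10° lat → SW at lon 120°, lat -30°.
Square 5, 3: +5·2° lon, +3·1° lat → SW at lon 130°, lat -27°.
Subsquare p=15, j=9: +15·0.0833333° lon, +9·0.0416667° lat → SW at lon 131.25°, lat -26.625°.
Cell spans 0.0833333° lon × 0.0416667° lat.
south -26.6250, north -26.5833.

-26.6250, -26.5833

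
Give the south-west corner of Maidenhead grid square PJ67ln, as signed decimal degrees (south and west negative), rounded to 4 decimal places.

Field P=15, J=9: +15·20° lon, +9·10° lat → SW at lon 120°, lat 0°.
Square 6, 7: +6·2° lon, +7·1° lat → SW at lon 132°, lat 7°.
Subsquare l=11, n=13: +11·0.0833333° lon, +13·0.0416667° lat → SW at lon 132.917°, lat 7.54167°.
latitude 7.5417, longitude 132.9167.

7.5417, 132.9167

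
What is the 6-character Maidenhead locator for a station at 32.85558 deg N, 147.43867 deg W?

BM62gu

Shift to the Maidenhead origin (180°W, 90°S): lon 32.5613, lat 122.8556.
Field: 32.5613/20 → 1 → B, 122.8556/10 → 12 → M; chars BM.
Square: 12.5613/2 → 6, 2.8556/1 → 2; chars 62.
Subsquare: 0.5613/0.0833333 → 6 → g, 0.8556/0.0416667 → 20 → u; chars gu.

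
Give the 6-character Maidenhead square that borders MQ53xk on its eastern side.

MQ63ak

Longitude subsquare x = 23; +1 → 24, wraps to 0 = a, carry into square.
Longitude square 5; +1 → 6.
The latitude characters are unchanged.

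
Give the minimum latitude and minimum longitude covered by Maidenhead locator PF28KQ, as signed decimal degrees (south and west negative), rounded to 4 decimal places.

-31.3333, 124.8333

Field P=15, F=5: +15·20° lon, +5·10° lat → SW at lon 120°, lat -40°.
Square 2, 8: +2·2° lon, +8·1° lat → SW at lon 124°, lat -32°.
Subsquare k=10, q=16: +10·0.0833333° lon, +16·0.0416667° lat → SW at lon 124.833°, lat -31.3333°.
latitude -31.3333, longitude 124.8333.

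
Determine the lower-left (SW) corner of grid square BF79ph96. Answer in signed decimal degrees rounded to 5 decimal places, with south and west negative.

Field B=1, F=5: +1·20° lon, +5·10° lat → SW at lon -160°, lat -40°.
Square 7, 9: +7·2° lon, +9·1° lat → SW at lon -146°, lat -31°.
Subsquare p=15, h=7: +15·0.0833333° lon, +7·0.0416667° lat → SW at lon -144.75°, lat -30.7083°.
Extended square 9, 6: +9·0.00833333° lon, +6·0.00416667° lat → SW at lon -144.675°, lat -30.6833°.
latitude -30.68333, longitude -144.67500.

-30.68333, -144.67500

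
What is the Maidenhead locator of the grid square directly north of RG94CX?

Latitude subsquare x = 23; +1 → 24, wraps to 0 = a, carry into square.
Latitude square 4; +1 → 5.
The longitude characters are unchanged.

RG95ca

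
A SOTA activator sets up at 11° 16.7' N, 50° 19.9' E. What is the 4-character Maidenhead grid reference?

Offset from 180°W / 90°S: lon 230.33°, lat 101.28°.
Field: lon ⌊230.33/20⌋ = 11 → L; lat ⌊101.28/10⌋ = 10 → K.
Square: lon ⌊10.33/2⌋ = 5; lat ⌊1.28/1⌋ = 1.

LK51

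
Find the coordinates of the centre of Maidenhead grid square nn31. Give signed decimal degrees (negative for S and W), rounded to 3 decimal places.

Field N=13, N=13: +13·20° lon, +13·10° lat → SW at lon 80°, lat 40°.
Square 3, 1: +3·2° lon, +1·1° lat → SW at lon 86°, lat 41°.
Cell spans 2° lon × 1° lat. Centre is SW corner plus half of each.
latitude 41.500, longitude 87.000.

41.500, 87.000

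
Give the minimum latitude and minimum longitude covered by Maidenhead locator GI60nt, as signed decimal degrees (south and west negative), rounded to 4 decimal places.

Field G=6, I=8: +6·20° lon, +8·10° lat → SW at lon -60°, lat -10°.
Square 6, 0: +6·2° lon, +0·1° lat → SW at lon -48°, lat -10°.
Subsquare n=13, t=19: +13·0.0833333° lon, +19·0.0416667° lat → SW at lon -46.9167°, lat -9.20833°.
latitude -9.2083, longitude -46.9167.

-9.2083, -46.9167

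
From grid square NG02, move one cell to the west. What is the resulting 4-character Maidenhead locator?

Longitude square 0; −1 → -1, wraps to 9, carry into field.
Longitude field N = 13; −1 → 12 = M.
The latitude characters are unchanged.

MG92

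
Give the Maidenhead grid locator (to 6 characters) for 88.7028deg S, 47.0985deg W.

Shift to the Maidenhead origin (180°W, 90°S): lon 132.9015, lat 1.2972.
Field: 132.9015/20 → 6 → G, 1.2972/10 → 0 → A; chars GA.
Square: 12.9015/2 → 6, 1.2972/1 → 1; chars 61.
Subsquare: 0.9015/0.0833333 → 10 → k, 0.2972/0.0416667 → 7 → h; chars kh.

GA61kh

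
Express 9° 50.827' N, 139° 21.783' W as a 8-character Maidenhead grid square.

CJ09hu63

Offset from 180°W / 90°S: lon 40.63695°, lat 99.84712°.
Field: 40.63695/20 → 2 → C, 99.84712/10 → 9 → J; chars CJ.
Square: 0.63695/2 → 0, 9.84712/1 → 9; chars 09.
Subsquare: 0.63695/0.0833333 → 7 → h, 0.84712/0.0416667 → 20 → u; chars hu.
Extended square: 0.05362/0.00833333 → 6, 0.01378/0.00416667 → 3; chars 63.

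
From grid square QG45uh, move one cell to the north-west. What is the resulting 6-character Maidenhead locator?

QG45ti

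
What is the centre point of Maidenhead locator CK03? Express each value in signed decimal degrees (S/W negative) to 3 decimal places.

13.500, -139.000

Field C=2, K=10: +2·20° lon, +10·10° lat → SW at lon -140°, lat 10°.
Square 0, 3: +0·2° lon, +3·1° lat → SW at lon -140°, lat 13°.
Cell spans 2° lon × 1° lat. Centre is SW corner plus half of each.
latitude 13.500, longitude -139.000.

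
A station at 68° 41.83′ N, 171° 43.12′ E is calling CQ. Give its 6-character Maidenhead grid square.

RP58uq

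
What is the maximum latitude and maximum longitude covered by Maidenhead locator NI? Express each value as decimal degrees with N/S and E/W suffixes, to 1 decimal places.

0.0° N, 100.0° E

Field N=13, I=8: +13·20° lon, +8·10° lat → SW at lon 80°, lat -10°.
Cell spans 20° lon × 10° lat. NE corner is SW corner plus one full cell.
latitude 0.0° N, longitude 100.0° E.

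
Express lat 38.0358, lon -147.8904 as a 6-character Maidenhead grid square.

BM68ba

Offset from 180°W / 90°S: lon 32.1096°, lat 128.0358°.
Field: lon ⌊32.1096/20⌋ = 1 → B; lat ⌊128.0358/10⌋ = 12 → M.
Square: lon ⌊12.1096/2⌋ = 6; lat ⌊8.0358/1⌋ = 8.
Subsquare: lon ⌊0.1096/0.0833333⌋ = 1 → b; lat ⌊0.0358/0.0416667⌋ = 0 → a.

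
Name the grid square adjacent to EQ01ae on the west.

DQ91xe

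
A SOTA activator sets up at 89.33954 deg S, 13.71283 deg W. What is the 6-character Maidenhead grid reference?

Add 180° to longitude and 90° to latitude: 166.2872, 0.6605.
Field: lon ⌊166.2872/20⌋ = 8 → I; lat ⌊0.6605/10⌋ = 0 → A.
Square: lon ⌊6.2872/2⌋ = 3; lat ⌊0.6605/1⌋ = 0.
Subsquare: lon ⌊0.2872/0.0833333⌋ = 3 → d; lat ⌊0.6605/0.0416667⌋ = 15 → p.

IA30dp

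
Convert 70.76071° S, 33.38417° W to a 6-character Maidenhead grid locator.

Offset from 180°W / 90°S: lon 146.6158°, lat 19.2393°.
Field: 146.6158/20 → 7 → H, 19.2393/10 → 1 → B; chars HB.
Square: 6.6158/2 → 3, 9.2393/1 → 9; chars 39.
Subsquare: 0.6158/0.0833333 → 7 → h, 0.2393/0.0416667 → 5 → f; chars hf.

HB39hf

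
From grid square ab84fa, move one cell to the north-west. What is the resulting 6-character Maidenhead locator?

AB84eb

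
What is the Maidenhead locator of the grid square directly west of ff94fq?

Longitude subsquare f = 5; −1 → 4 = e.
The latitude characters are unchanged.

FF94eq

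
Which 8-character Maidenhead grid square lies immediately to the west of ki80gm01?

Longitude extended square 0; −1 → -1, wraps to 9, carry into subsquare.
Longitude subsquare g = 6; −1 → 5 = f.
The latitude characters are unchanged.

KI80fm91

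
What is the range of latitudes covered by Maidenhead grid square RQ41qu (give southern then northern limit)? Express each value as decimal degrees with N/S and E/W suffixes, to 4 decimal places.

71.8333° N, 71.8750° N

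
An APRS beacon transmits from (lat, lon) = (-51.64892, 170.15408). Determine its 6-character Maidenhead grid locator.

RD58bi

Add 180° to longitude and 90° to latitude: 350.1541, 38.3511.
Field: lon ⌊350.1541/20⌋ = 17 → R; lat ⌊38.3511/10⌋ = 3 → D.
Square: lon ⌊10.1541/2⌋ = 5; lat ⌊8.3511/1⌋ = 8.
Subsquare: lon ⌊0.1541/0.0833333⌋ = 1 → b; lat ⌊0.3511/0.0416667⌋ = 8 → i.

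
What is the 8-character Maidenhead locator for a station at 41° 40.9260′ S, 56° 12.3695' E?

LE88ch46

Shift to the Maidenhead origin (180°W, 90°S): lon 236.20616, lat 48.31790.
Field (20°×10°, letters A–R): 236.20616/20 → 11 → L, 48.31790/10 → 4 → E; chars LE.
Square (2°×1°, digits 0–9): 16.20616/2 → 8, 8.31790/1 → 8; chars 88.
Subsquare (5′×2.5′, letters a–x): 0.20616/0.0833333 → 2 → c, 0.31790/0.0416667 → 7 → h; chars ch.
Extended square (30″×15″, digits 0–9): 0.03949/0.00833333 → 4, 0.02623/0.00416667 → 6; chars 46.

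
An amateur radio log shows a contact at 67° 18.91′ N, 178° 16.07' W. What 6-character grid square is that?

AP07uh

Offset from 180°W / 90°S: lon 1.7322°, lat 157.3152°.
Field: lon ⌊1.7322/20⌋ = 0 → A; lat ⌊157.3152/10⌋ = 15 → P.
Square: lon ⌊1.7322/2⌋ = 0; lat ⌊7.3152/1⌋ = 7.
Subsquare: lon ⌊1.7322/0.0833333⌋ = 20 → u; lat ⌊0.3152/0.0416667⌋ = 7 → h.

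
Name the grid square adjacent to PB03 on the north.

PB04

Latitude square 3; +1 → 4.
The longitude characters are unchanged.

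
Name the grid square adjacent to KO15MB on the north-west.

KO15lc

Longitude subsquare m = 12; −1 → 11 = l.
Latitude subsquare b = 1; +1 → 2 = c.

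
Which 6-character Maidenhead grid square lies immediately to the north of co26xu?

CO26xv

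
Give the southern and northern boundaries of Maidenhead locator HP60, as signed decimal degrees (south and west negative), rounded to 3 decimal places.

60.000, 61.000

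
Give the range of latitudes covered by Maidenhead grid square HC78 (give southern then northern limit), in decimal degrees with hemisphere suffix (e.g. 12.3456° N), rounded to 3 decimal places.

62.000° S, 61.000° S

Field H=7, C=2: +7·20° lon, +2·10° lat → SW at lon -40°, lat -70°.
Square 7, 8: +7·2° lon, +8·1° lat → SW at lon -26°, lat -62°.
Cell spans 2° lon × 1° lat.
south 62.000° S, north 61.000° S.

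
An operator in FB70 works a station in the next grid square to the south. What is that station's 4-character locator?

FA79

Latitude square 0; −1 → -1, wraps to 9, carry into field.
Latitude field B = 1; −1 → 0 = A.
The longitude characters are unchanged.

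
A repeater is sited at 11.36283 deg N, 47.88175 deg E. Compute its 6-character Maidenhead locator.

Offset from 180°W / 90°S: lon 227.8818°, lat 101.3628°.
Field: lon ⌊227.8818/20⌋ = 11 → L; lat ⌊101.3628/10⌋ = 10 → K.
Square: lon ⌊7.8818/2⌋ = 3; lat ⌊1.3628/1⌋ = 1.
Subsquare: lon ⌊1.8818/0.0833333⌋ = 22 → w; lat ⌊0.3628/0.0416667⌋ = 8 → i.

LK31wi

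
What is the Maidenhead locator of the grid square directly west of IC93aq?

IC83xq

Longitude subsquare a = 0; −1 → -1, wraps to 23 = x, carry into square.
Longitude square 9; −1 → 8.
The latitude characters are unchanged.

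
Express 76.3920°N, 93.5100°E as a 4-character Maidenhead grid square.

NQ66

Add 180° to longitude and 90° to latitude: 273.51, 166.39.
Field: lon ⌊273.51/20⌋ = 13 → N; lat ⌊166.39/10⌋ = 16 → Q.
Square: lon ⌊13.51/2⌋ = 6; lat ⌊6.39/1⌋ = 6.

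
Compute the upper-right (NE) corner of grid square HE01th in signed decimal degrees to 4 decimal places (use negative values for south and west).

-48.6667, -38.3333

Field H=7, E=4: +7·20° lon, +4·10° lat → SW at lon -40°, lat -50°.
Square 0, 1: +0·2° lon, +1·1° lat → SW at lon -40°, lat -49°.
Subsquare t=19, h=7: +19·0.0833333° lon, +7·0.0416667° lat → SW at lon -38.4167°, lat -48.7083°.
Cell spans 0.0833333° lon × 0.0416667° lat. NE corner is SW corner plus one full cell.
latitude -48.6667, longitude -38.3333.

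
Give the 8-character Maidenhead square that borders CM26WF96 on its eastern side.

CM26xf06

Longitude extended square 9; +1 → 10, wraps to 0, carry into subsquare.
Longitude subsquare w = 22; +1 → 23 = x.
The latitude characters are unchanged.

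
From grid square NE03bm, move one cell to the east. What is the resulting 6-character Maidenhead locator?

Longitude subsquare b = 1; +1 → 2 = c.
The latitude characters are unchanged.

NE03cm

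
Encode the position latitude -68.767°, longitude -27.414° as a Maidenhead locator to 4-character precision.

HC61

Shift to the Maidenhead origin (180°W, 90°S): lon 152.59, lat 21.23.
Field: lon ⌊152.59/20⌋ = 7 → H; lat ⌊21.23/10⌋ = 2 → C.
Square: lon ⌊12.59/2⌋ = 6; lat ⌊1.23/1⌋ = 1.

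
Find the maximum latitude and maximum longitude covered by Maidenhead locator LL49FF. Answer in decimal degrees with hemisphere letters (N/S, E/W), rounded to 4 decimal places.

29.2500° N, 48.5000° E

Field L=11, L=11: +11·20° lon, +11·10° lat → SW at lon 40°, lat 20°.
Square 4, 9: +4·2° lon, +9·1° lat → SW at lon 48°, lat 29°.
Subsquare f=5, f=5: +5·0.0833333° lon, +5·0.0416667° lat → SW at lon 48.4167°, lat 29.2083°.
Cell spans 0.0833333° lon × 0.0416667° lat. NE corner is SW corner plus one full cell.
latitude 29.2500° N, longitude 48.5000° E.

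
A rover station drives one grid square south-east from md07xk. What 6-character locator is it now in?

MD17aj

Longitude subsquare x = 23; +1 → 24, wraps to 0 = a, carry into square.
Longitude square 0; +1 → 1.
Latitude subsquare k = 10; −1 → 9 = j.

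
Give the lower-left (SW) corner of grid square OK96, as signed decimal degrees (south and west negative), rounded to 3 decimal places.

16.000, 118.000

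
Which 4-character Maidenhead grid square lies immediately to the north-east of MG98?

NG09

Longitude square 9; +1 → 10, wraps to 0, carry into field.
Longitude field M = 12; +1 → 13 = N.
Latitude square 8; +1 → 9.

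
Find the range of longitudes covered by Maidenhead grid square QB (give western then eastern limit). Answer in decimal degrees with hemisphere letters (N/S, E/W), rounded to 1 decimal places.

140.0° E, 160.0° E

Field Q=16, B=1: +16·20° lon, +1·10° lat → SW at lon 140°, lat -80°.
Cell spans 20° lon × 10° lat.
west 140.0° E, east 160.0° E.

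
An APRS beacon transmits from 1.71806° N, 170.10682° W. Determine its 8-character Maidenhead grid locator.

Shift to the Maidenhead origin (180°W, 90°S): lon 9.89318, lat 91.71806.
Field: 9.89318/20 → 0 → A, 91.71806/10 → 9 → J; chars AJ.
Square: 9.89318/2 → 4, 1.71806/1 → 1; chars 41.
Subsquare: 1.89318/0.0833333 → 22 → w, 0.71806/0.0416667 → 17 → r; chars wr.
Extended square: 0.05985/0.00833333 → 7, 0.00973/0.00416667 → 2; chars 72.

AJ41wr72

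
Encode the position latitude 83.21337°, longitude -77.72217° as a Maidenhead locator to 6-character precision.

FR13df

Add 180° to longitude and 90° to latitude: 102.2778, 173.2134.
Field: lon ⌊102.2778/20⌋ = 5 → F; lat ⌊173.2134/10⌋ = 17 → R.
Square: lon ⌊2.2778/2⌋ = 1; lat ⌊3.2134/1⌋ = 3.
Subsquare: lon ⌊0.2778/0.0833333⌋ = 3 → d; lat ⌊0.2134/0.0416667⌋ = 5 → f.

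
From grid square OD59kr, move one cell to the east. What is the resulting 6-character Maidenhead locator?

Longitude subsquare k = 10; +1 → 11 = l.
The latitude characters are unchanged.

OD59lr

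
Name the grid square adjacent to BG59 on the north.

Latitude square 9; +1 → 10, wraps to 0, carry into field.
Latitude field G = 6; +1 → 7 = H.
The longitude characters are unchanged.

BH50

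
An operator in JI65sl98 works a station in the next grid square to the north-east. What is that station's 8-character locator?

JI65tl09

Longitude extended square 9; +1 → 10, wraps to 0, carry into subsquare.
Longitude subsquare s = 18; +1 → 19 = t.
Latitude extended square 8; +1 → 9.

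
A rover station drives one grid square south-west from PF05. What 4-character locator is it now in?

Longitude square 0; −1 → -1, wraps to 9, carry into field.
Longitude field P = 15; −1 → 14 = O.
Latitude square 5; −1 → 4.

OF94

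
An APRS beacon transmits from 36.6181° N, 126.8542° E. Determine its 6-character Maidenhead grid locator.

PM36ko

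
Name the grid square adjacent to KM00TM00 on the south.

KM00tl09

Latitude extended square 0; −1 → -1, wraps to 9, carry into subsquare.
Latitude subsquare m = 12; −1 → 11 = l.
The longitude characters are unchanged.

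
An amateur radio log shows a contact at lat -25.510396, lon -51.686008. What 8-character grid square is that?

GG44dl77

Offset from 180°W / 90°S: lon 128.31399°, lat 64.48960°.
Field: 128.31399/20 → 6 → G, 64.48960/10 → 6 → G; chars GG.
Square: 8.31399/2 → 4, 4.48960/1 → 4; chars 44.
Subsquare: 0.31399/0.0833333 → 3 → d, 0.48960/0.0416667 → 11 → l; chars dl.
Extended square: 0.06399/0.00833333 → 7, 0.03127/0.00416667 → 7; chars 77.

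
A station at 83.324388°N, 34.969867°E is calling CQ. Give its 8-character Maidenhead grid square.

KR73lh67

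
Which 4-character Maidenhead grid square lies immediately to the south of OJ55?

OJ54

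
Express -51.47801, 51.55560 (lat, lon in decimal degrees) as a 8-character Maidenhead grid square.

Offset from 180°W / 90°S: lon 231.55560°, lat 38.52199°.
Field: 231.55560/20 → 11 → L, 38.52199/10 → 3 → D; chars LD.
Square: 11.55560/2 → 5, 8.52199/1 → 8; chars 58.
Subsquare: 1.55560/0.0833333 → 18 → s, 0.52199/0.0416667 → 12 → m; chars sm.
Extended square: 0.05560/0.00833333 → 6, 0.02199/0.00416667 → 5; chars 65.

LD58sm65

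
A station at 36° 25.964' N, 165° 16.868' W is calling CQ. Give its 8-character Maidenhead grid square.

AM76ik63

Add 180° to longitude and 90° to latitude: 14.71887, 126.43273.
Field: lon ⌊14.71887/20⌋ = 0 → A; lat ⌊126.43273/10⌋ = 12 → M.
Square: lon ⌊14.71887/2⌋ = 7; lat ⌊6.43273/1⌋ = 6.
Subsquare: lon ⌊0.71887/0.0833333⌋ = 8 → i; lat ⌊0.43273/0.0416667⌋ = 10 → k.
Extended square: lon ⌊0.05220/0.00833333⌋ = 6; lat ⌊0.01607/0.00416667⌋ = 3.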